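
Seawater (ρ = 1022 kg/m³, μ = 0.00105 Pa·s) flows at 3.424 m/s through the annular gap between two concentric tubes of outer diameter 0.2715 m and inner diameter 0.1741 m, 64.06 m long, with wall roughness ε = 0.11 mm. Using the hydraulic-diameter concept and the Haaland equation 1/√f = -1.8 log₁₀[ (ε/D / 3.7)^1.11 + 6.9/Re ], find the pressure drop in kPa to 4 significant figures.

Hydraulic diameter D_h = 4A/P = D_o - D_i = 0.2715 - 0.1741 = 0.0974 m.
Re = ρVD_h/μ = 1022·3.424·0.0974/0.00105 = 3.246e+05.
ε/D_h = 0.00011/0.0974 = 0.00113; Haaland gives 1/√f = -1.8 log₁₀[0.000125+2.13e-05] = 6.901, so f = 0.021.
ΔP = f(L/D_h)(ρV²/2) = 0.021·64.06/0.0974·5991 = 8.273e+04 Pa.
ΔP = 82.73 kPa.

ΔP ≈ 82.73 kPa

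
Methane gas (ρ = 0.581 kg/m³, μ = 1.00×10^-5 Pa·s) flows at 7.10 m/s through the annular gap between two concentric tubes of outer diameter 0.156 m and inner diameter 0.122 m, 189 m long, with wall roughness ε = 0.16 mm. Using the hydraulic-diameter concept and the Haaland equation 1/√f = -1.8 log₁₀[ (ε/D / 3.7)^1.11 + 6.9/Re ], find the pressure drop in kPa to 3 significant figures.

ΔP ≈ 2.87 kPa

Hydraulic diameter D_h = 4A/P = D_o - D_i = 0.156 - 0.122 = 0.034 m.
Re = ρVD_h/μ = 0.581·7.1·0.034/1e-05 = 1.403e+04.
ε/D_h = 0.00016/0.034 = 0.00471; Haaland gives 1/√f = -1.8 log₁₀[0.000611+0.000492] = 5.324, so f = 0.03529.
ΔP = f(L/D_h)(ρV²/2) = 0.03529·189/0.034·14.64 = 2872 Pa.
ΔP = 2.87 kPa.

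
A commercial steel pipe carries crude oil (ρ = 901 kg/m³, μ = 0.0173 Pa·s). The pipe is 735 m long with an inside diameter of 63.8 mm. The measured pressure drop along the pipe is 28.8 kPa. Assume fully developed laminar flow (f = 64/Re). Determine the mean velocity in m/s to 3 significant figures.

For laminar flow, f = 64/Re with Re = ρVD/μ, so Darcy-Weisbach reduces to ΔP = 32μLV/D². Solving for V: V = ΔP·D²/(32μL) = 2.88e+04·(0.0638)²/(32·0.0173·735) = 0.2881 m/s.
Check: Re = ρVD/μ = 901·0.2881·0.0638/0.0173 = 957.3 < 2300, so the laminar assumption holds.

V ≈ 0.288 m/s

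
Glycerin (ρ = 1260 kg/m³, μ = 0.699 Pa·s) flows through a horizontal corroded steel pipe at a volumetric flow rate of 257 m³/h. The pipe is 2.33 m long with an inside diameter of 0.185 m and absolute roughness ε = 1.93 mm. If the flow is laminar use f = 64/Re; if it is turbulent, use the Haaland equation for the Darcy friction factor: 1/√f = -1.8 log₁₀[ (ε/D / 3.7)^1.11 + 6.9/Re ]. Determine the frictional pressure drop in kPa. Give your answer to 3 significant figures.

Q = 257 m³/h = 257/3600 = 0.07139 m³/s.
Cross-sectional area A = πD²/4 = π(0.185)²/4 = 0.02688 m²; mean velocity V = Q/A = 0.07139/0.02688 = 2.656 m/s.
Reynolds number Re = ρVD/μ = 1260 · 2.656 · 0.185 / 0.699 = 885.7.
Re < 2300 → laminar flow, so f = 64/Re = 64/885.7 = 0.07226 (the turbulent correlation is not needed).
Darcy-Weisbach: ΔP = f(L/D)(ρV²/2) = 0.07226·(2.33/0.185)·(1260·2.656²/2) = 0.07226·12.59·4444 = 4044 Pa.
ΔP = 4044 Pa = 4.04 kPa.

ΔP ≈ 4.04 kPa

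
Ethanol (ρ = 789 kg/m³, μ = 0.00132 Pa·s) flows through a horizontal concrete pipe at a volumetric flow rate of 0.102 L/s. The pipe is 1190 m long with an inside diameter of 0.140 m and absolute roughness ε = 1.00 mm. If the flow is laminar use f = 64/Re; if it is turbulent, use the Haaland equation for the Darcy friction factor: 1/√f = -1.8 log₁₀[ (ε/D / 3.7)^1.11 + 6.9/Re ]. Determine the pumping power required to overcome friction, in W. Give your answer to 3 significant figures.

P ≈ 0.00173 W

Q = 0.102 L/s = 0.102/1000 = 0.000102 m³/s.
Cross-sectional area A = πD²/4 = π(0.14)²/4 = 0.01539 m²; mean velocity V = Q/A = 0.000102/0.01539 = 0.006626 m/s.
Reynolds number Re = ρVD/μ = 789 · 0.006626 · 0.14 / 0.00132 = 554.5.
Re < 2300 → laminar flow, so f = 64/Re = 64/554.5 = 0.1154 (the turbulent correlation is not needed).
Darcy-Weisbach: ΔP = f(L/D)(ρV²/2) = 0.1154·(1190/0.14)·(789·0.006626²/2) = 0.1154·8500·0.01732 = 16.99 Pa.
Pumping power P = QΔP = 0.000102·16.99 = 0.001733 W = 0.00173 W.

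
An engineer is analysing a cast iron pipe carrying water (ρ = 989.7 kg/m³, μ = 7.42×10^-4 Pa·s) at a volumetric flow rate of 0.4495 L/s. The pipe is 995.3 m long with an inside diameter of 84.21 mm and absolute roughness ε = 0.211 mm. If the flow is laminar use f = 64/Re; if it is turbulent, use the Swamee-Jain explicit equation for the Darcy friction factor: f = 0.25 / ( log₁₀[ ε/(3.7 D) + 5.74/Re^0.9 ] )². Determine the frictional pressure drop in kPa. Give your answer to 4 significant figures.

ΔP ≈ 1.359 kPa

Q = 0.4495 L/s = 0.4495/1000 = 0.0004495 m³/s.
Cross-sectional area A = πD²/4 = π(0.08421)²/4 = 0.00557 m²; mean velocity V = Q/A = 0.0004495/0.00557 = 0.08071 m/s.
Reynolds number Re = ρVD/μ = 989.7 · 0.08071 · 0.08421 / 0.000742 = 9065.
Re > 4000 → turbulent. Relative roughness ε/D = 0.000211/0.08421 = 0.00251. Swamee-Jain: f = 0.25/(log₁₀[0.00251/3.7 + 5.74/9065^0.9])² = 0.25/(log₁₀[0.000677 + 0.00157])² = 0.25/(-2.647)² = 0.03567.
Darcy-Weisbach: ΔP = f(L/D)(ρV²/2) = 0.03567·(995.3/0.08421)·(989.7·0.08071²/2) = 0.03567·1.182e+04·3.223 = 1359 Pa.
ΔP = 1359 Pa = 1.359 kPa.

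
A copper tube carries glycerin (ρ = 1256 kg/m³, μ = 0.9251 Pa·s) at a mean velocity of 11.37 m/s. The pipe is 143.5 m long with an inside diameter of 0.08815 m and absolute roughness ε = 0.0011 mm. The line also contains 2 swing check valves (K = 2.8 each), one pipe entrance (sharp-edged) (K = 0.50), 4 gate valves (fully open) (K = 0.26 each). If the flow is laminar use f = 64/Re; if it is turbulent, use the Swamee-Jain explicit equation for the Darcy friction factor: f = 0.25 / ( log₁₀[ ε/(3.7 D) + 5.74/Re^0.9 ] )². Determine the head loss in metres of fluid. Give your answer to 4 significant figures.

Reynolds number Re = ρVD/μ = 1256 · 11.37 · 0.08815 / 0.925 = 1361.
Re < 2300 → laminar flow, so f = 64/Re = 64/1361 = 0.04703 (the turbulent correlation is not needed).
Total minor-loss coefficient ΣK = 2·2.8 + 1·0.5 + 4·0.26 = 7.14.
ΔP = [f·L/D + ΣK]·(ρV²/2) = [0.04703·143.5/0.08815 + 7.14]·(1256·11.37²/2) = [76.56 + 7.14]·8.119e+04 = 6.796e+06 Pa.
Head loss h_f = ΔP/(ρg) = 6.796e+06/(1256·9.81) = 551.5 m.

h_f ≈ 551.5 m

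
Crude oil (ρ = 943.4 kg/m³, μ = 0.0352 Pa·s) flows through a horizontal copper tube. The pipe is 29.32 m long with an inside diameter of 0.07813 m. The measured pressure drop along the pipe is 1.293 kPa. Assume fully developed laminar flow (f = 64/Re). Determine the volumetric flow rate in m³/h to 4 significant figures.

Q ≈ 4.125 m³/h

For laminar flow, f = 64/Re with Re = ρVD/μ, so Darcy-Weisbach reduces to ΔP = 32μLV/D². Solving for V: V = ΔP·D²/(32μL) = 1293·(0.07813)²/(32·0.0352·29.32) = 0.239 m/s.
Check: Re = ρVD/μ = 943.4·0.239·0.07813/0.0352 = 500.4 < 2300, so the laminar assumption holds.
Q = V·A = 0.239·(π/4·0.07813²) = 0.001146 m³/s = 4.125 m³/h.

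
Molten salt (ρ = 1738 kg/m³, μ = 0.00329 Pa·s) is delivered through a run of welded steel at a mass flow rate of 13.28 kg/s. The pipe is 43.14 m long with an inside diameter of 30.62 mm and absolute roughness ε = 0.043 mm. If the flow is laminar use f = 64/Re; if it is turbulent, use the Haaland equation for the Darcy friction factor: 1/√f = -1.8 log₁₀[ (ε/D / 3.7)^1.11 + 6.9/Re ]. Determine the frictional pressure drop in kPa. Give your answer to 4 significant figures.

A = πD²/4 = π(0.03062)²/4 = 0.0007364 m²; mean velocity V = ṁ/(ρA) = 13.28/(1738 · 0.0007364) = 10.38 m/s.
Reynolds number Re = ρVD/μ = 1738 · 10.38 · 0.03062 / 0.00329 = 1.678e+05.
Re > 4000 → turbulent. Relative roughness ε/D = 4.3e-05/0.03062 = 0.0014. Haaland: 1/√f = -1.8 log₁₀[(0.0014/3.7)^1.11 + 6.9/1.678e+05] = -1.8 log₁₀[0.00016 + 4.11e-05] = 6.655, so f = 0.02258.
Darcy-Weisbach: ΔP = f(L/D)(ρV²/2) = 0.02258·(43.14/0.03062)·(1738·10.38²/2) = 0.02258·1409·9.357e+04 = 2.976e+06 Pa.
ΔP = 2.976e+06 Pa = 2976 kPa.

ΔP ≈ 2976 kPa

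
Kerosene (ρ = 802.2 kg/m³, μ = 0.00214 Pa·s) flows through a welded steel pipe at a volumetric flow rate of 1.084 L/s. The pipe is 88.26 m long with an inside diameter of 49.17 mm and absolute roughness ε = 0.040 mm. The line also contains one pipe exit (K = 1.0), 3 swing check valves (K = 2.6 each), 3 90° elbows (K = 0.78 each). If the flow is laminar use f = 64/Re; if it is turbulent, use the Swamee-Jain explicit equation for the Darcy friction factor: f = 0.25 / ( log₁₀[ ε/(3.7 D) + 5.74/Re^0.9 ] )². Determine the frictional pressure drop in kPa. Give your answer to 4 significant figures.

Q = 1.084 L/s = 1.084/1000 = 0.001084 m³/s.
Cross-sectional area A = πD²/4 = π(0.04917)²/4 = 0.001899 m²; mean velocity V = Q/A = 0.001084/0.001899 = 0.5709 m/s.
Reynolds number Re = ρVD/μ = 802.2 · 0.5709 · 0.04917 / 0.00214 = 1.052e+04.
Re > 4000 → turbulent. Relative roughness ε/D = 4e-05/0.04917 = 0.000814. Swamee-Jain: f = 0.25/(log₁₀[0.000814/3.7 + 5.74/1.052e+04^0.9])² = 0.25/(log₁₀[0.00022 + 0.00138])² = 0.25/(-2.797)² = 0.03196.
Total minor-loss coefficient ΣK = 1·1 + 3·2.6 + 3·0.78 = 11.1.
ΔP = [f·L/D + ΣK]·(ρV²/2) = [0.03196·88.26/0.04917 + 11.1]·(802.2·0.5709²/2) = [57.38 + 11.1]·130.7 = 8956 Pa.
ΔP = 8956 Pa = 8.956 kPa.

ΔP ≈ 8.956 kPa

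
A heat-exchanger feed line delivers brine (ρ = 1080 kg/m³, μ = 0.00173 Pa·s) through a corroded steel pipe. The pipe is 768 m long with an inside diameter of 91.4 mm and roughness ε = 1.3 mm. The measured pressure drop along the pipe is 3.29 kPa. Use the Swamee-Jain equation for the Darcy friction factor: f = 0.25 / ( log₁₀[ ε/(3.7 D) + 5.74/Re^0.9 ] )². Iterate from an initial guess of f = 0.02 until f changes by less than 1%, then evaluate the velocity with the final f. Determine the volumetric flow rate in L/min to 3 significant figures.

Q ≈ 47.3 L/min

Rearranging Darcy-Weisbach: V = √(2·ΔP·D/(f·L·ρ)). With ε/D = 0.0013/0.0914 = 0.0142, iterate starting from f = 0.02:
  f = 0.02 → V = √(2·3290·0.0914/(0.02·768·1080)) = 0.1904 m/s; Re = ρVD/μ = 1.086e+04; f → 0.04786
  f = 0.04786 → V = 0.1231 m/s; Re = 7023; f → 0.05006
  f = 0.05006 → V = 0.1203 m/s; Re = 6867; f → 0.0502
Converged (Δf/f < 1%). With the final f = 0.0502: V = √(2·3290·0.0914/(0.0502·768·1080)) = 0.1202 m/s.
Q = V·A = 0.1202·(π/4·0.0914²) = 0.0007885 m³/s = 47.3 L/min.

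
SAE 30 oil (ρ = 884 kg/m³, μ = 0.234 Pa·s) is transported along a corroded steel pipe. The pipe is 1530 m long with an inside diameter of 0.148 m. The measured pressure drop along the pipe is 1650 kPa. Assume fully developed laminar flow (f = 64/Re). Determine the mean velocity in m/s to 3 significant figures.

V ≈ 3.15 m/s

For laminar flow, f = 64/Re with Re = ρVD/μ, so Darcy-Weisbach reduces to ΔP = 32μLV/D². Solving for V: V = ΔP·D²/(32μL) = 1.65e+06·(0.148)²/(32·0.234·1530) = 3.155 m/s.
Check: Re = ρVD/μ = 884·3.155·0.148/0.234 = 1764 < 2300, so the laminar assumption holds.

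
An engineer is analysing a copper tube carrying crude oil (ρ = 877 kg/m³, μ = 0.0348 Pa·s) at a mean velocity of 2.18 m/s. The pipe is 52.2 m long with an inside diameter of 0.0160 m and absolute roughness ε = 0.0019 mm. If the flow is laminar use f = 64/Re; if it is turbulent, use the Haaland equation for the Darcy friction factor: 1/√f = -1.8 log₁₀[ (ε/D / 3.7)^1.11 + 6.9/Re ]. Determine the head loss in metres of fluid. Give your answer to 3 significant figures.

h_f ≈ 57.5 m

Reynolds number Re = ρVD/μ = 877 · 2.18 · 0.016 / 0.0348 = 879.
Re < 2300 → laminar flow, so f = 64/Re = 64/879 = 0.07281 (the turbulent correlation is not needed).
Darcy-Weisbach: ΔP = f(L/D)(ρV²/2) = 0.07281·(52.2/0.016)·(877·2.18²/2) = 0.07281·3262·2084 = 4.95e+05 Pa.
Head loss h_f = ΔP/(ρg) = 4.95e+05/(877·9.81) = 57.5 m.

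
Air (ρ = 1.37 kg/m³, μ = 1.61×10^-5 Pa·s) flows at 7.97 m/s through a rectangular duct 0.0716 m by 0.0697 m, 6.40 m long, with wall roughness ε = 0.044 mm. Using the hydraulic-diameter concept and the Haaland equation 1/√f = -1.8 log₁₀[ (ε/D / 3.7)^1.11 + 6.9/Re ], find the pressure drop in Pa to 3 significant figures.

ΔP ≈ 89.8 Pa

Hydraulic diameter D_h = 4A/P = 4·(0.0716·0.0697)/(2·(0.0716+0.0697)) = 0.01996/0.2826 = 0.07064 m.
Re = ρVD_h/μ = 1.37·7.97·0.07064/1.61e-05 = 4.791e+04.
ε/D_h = 4.4e-05/0.07064 = 0.000623; Haaland gives 1/√f = -1.8 log₁₀[6.47e-05+0.000144] = 6.625, so f = 0.02279.
ΔP = f(L/D_h)(ρV²/2) = 0.02279·6.4/0.07064·43.51 = 89.83 Pa.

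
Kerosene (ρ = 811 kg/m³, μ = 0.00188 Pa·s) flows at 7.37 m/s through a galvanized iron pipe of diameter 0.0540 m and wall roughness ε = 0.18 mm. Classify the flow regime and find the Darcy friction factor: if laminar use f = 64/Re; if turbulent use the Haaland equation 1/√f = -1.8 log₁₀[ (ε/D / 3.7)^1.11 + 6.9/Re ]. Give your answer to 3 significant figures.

f ≈ 0.0277

Re = ρVD/μ = 811·7.37·0.054/0.00188 = 1.717e+05.
Re > 4000 → turbulent. ε/D = 0.00018/0.054 = 0.00333; Haaland: 1/√f = -1.8 log₁₀[0.000417 + 4.02e-05] = 6.013, so f = 0.02766.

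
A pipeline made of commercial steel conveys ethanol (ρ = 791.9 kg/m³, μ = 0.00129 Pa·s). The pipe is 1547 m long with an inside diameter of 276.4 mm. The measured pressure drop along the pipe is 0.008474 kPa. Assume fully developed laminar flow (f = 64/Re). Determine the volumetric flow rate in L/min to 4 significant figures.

Q ≈ 36.50 L/min

For laminar flow, f = 64/Re with Re = ρVD/μ, so Darcy-Weisbach reduces to ΔP = 32μLV/D². Solving for V: V = ΔP·D²/(32μL) = 8.474·(0.2764)²/(32·0.00129·1547) = 0.01014 m/s.
Check: Re = ρVD/μ = 791.9·0.01014·0.2764/0.00129 = 1720 < 2300, so the laminar assumption holds.
Q = V·A = 0.01014·(π/4·0.2764²) = 0.0006083 m³/s = 36.50 L/min.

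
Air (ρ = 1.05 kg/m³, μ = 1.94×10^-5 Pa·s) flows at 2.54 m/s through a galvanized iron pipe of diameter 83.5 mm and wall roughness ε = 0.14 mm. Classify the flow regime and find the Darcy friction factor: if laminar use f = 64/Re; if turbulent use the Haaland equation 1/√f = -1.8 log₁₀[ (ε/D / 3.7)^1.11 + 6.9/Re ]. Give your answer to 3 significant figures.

f ≈ 0.0321

Re = ρVD/μ = 1.05·2.54·0.0835/1.94e-05 = 1.148e+04.
Re > 4000 → turbulent. ε/D = 0.00014/0.0835 = 0.00168; Haaland: 1/√f = -1.8 log₁₀[0.000194 + 0.000601] = 5.579, so f = 0.03213.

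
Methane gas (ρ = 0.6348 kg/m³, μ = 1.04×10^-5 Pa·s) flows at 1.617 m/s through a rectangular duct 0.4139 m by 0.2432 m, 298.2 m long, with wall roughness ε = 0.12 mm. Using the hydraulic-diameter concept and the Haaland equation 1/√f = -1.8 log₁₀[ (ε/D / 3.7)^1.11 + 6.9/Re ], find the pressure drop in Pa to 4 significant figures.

ΔP ≈ 19.52 Pa

Hydraulic diameter D_h = 4A/P = 4·(0.4139·0.2432)/(2·(0.4139+0.2432)) = 0.4026/1.314 = 0.3064 m.
Re = ρVD_h/μ = 0.6348·1.617·0.3064/1.04e-05 = 3.024e+04.
ε/D_h = 0.00012/0.3064 = 0.000392; Haaland gives 1/√f = -1.8 log₁₀[3.87e-05+0.000228] = 6.433, so f = 0.02417.
ΔP = f(L/D_h)(ρV²/2) = 0.02417·298.2/0.3064·0.8299 = 19.52 Pa.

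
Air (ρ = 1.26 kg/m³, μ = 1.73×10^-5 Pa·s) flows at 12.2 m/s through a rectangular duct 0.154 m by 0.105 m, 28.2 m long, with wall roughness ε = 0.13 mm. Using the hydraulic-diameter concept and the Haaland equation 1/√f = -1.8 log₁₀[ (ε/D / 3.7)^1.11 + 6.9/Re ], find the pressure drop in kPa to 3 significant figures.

Hydraulic diameter D_h = 4A/P = 4·(0.154·0.105)/(2·(0.154+0.105)) = 0.06468/0.518 = 0.1249 m.
Re = ρVD_h/μ = 1.26·12.2·0.1249/1.73e-05 = 1.109e+05.
ε/D_h = 0.00013/0.1249 = 0.00104; Haaland gives 1/√f = -1.8 log₁₀[0.000114+6.22e-05] = 6.755, so f = 0.02191.
ΔP = f(L/D_h)(ρV²/2) = 0.02191·28.2/0.1249·93.77 = 464.1 Pa.
ΔP = 0.464 kPa.

ΔP ≈ 0.464 kPa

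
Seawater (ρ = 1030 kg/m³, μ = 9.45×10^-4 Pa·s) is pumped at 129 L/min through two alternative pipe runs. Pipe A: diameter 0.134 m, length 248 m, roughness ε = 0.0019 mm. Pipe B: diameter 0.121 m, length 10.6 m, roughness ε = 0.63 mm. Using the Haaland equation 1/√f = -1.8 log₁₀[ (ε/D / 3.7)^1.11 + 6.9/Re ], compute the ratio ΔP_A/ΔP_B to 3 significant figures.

ΔP_A/ΔP_B ≈ 10.4

Pipe A: V = Q/A = 0.00215/0.0141 = 0.1525 m/s; Re = 2.227e+04; ε/D = 1.42e-05; Haaland → f = 0.02509; ΔP_A = f(L/D)(ρV²/2) = 555.8 Pa.
Pipe B: V = Q/A = 0.00215/0.0115 = 0.187 m/s; Re = 2.466e+04; ε/D = 0.00521; Haaland → f = 0.03392; ΔP_B = f(L/D)(ρV²/2) = 53.51 Pa.
ΔP_A/ΔP_B = 555.8/53.51 = 10.4.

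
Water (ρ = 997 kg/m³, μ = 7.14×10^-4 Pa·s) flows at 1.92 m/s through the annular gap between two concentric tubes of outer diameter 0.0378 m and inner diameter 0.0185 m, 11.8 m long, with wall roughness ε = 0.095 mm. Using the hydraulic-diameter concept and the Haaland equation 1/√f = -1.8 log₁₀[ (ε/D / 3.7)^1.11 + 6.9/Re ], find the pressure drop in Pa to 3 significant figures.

Hydraulic diameter D_h = 4A/P = D_o - D_i = 0.0378 - 0.0185 = 0.0193 m.
Re = ρVD_h/μ = 997·1.92·0.0193/0.000714 = 5.174e+04.
ε/D_h = 9.5e-05/0.0193 = 0.00492; Haaland gives 1/√f = -1.8 log₁₀[0.000642+0.000133] = 5.599, so f = 0.0319.
ΔP = f(L/D_h)(ρV²/2) = 0.0319·11.8/0.0193·1838 = 3.584e+04 Pa.

ΔP ≈ 35800 Pa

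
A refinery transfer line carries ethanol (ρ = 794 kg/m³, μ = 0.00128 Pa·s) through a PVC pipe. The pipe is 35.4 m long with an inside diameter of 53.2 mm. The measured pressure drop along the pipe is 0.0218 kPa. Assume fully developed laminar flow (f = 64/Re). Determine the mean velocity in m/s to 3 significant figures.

For laminar flow, f = 64/Re with Re = ρVD/μ, so Darcy-Weisbach reduces to ΔP = 32μLV/D². Solving for V: V = ΔP·D²/(32μL) = 21.8·(0.0532)²/(32·0.00128·35.4) = 0.04255 m/s.
Check: Re = ρVD/μ = 794·0.04255·0.0532/0.00128 = 1404 < 2300, so the laminar assumption holds.

V ≈ 0.0426 m/s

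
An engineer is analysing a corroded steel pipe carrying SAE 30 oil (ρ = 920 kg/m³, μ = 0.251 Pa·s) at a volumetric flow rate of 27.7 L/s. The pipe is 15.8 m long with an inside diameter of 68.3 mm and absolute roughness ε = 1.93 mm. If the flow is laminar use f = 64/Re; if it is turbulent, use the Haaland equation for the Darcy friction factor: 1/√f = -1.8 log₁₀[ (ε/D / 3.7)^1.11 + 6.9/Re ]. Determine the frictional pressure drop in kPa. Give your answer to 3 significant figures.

Q = 27.7 L/s = 27.7/1000 = 0.0277 m³/s.
Cross-sectional area A = πD²/4 = π(0.0683)²/4 = 0.003664 m²; mean velocity V = Q/A = 0.0277/0.003664 = 7.56 m/s.
Reynolds number Re = ρVD/μ = 920 · 7.56 · 0.0683 / 0.251 = 1893.
Re < 2300 → laminar flow, so f = 64/Re = 64/1893 = 0.03381 (the turbulent correlation is not needed).
Darcy-Weisbach: ΔP = f(L/D)(ρV²/2) = 0.03381·(15.8/0.0683)·(920·7.56²/2) = 0.03381·231.3·2.629e+04 = 2.057e+05 Pa.
ΔP = 2.057e+05 Pa = 206 kPa.

ΔP ≈ 206 kPa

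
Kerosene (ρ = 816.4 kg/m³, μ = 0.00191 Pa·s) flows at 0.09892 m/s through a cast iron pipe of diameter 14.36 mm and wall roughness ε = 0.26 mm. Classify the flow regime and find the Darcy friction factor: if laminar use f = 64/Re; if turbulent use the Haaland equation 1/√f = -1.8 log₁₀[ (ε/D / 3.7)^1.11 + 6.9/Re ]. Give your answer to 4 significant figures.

f ≈ 0.1054

Re = ρVD/μ = 816.4·0.09892·0.01436/0.00191 = 607.2.
Re < 2300 → laminar, so f = 64/Re = 0.1054 (roughness is irrelevant in laminar flow).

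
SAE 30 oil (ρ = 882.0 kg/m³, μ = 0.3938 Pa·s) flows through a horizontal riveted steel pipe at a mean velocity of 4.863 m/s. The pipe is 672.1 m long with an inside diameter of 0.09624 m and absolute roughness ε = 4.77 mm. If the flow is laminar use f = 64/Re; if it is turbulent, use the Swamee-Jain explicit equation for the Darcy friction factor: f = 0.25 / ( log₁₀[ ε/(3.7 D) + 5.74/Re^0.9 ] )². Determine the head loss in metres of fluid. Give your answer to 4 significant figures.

h_f ≈ 513.9 m

Reynolds number Re = ρVD/μ = 882 · 4.863 · 0.09624 / 0.394 = 1048.
Re < 2300 → laminar flow, so f = 64/Re = 64/1048 = 0.06106 (the turbulent correlation is not needed).
Darcy-Weisbach: ΔP = f(L/D)(ρV²/2) = 0.06106·(672.1/0.09624)·(882·4.863²/2) = 0.06106·6984·1.043e+04 = 4.447e+06 Pa.
Head loss h_f = ΔP/(ρg) = 4.447e+06/(882·9.81) = 513.9 m.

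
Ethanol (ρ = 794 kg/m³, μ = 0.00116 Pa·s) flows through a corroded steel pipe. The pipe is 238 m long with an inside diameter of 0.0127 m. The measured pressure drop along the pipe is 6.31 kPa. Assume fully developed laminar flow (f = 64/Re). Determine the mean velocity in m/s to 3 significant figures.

V ≈ 0.115 m/s

For laminar flow, f = 64/Re with Re = ρVD/μ, so Darcy-Weisbach reduces to ΔP = 32μLV/D². Solving for V: V = ΔP·D²/(32μL) = 6310·(0.0127)²/(32·0.00116·238) = 0.1152 m/s.
Check: Re = ρVD/μ = 794·0.1152·0.0127/0.00116 = 1001 < 2300, so the laminar assumption holds.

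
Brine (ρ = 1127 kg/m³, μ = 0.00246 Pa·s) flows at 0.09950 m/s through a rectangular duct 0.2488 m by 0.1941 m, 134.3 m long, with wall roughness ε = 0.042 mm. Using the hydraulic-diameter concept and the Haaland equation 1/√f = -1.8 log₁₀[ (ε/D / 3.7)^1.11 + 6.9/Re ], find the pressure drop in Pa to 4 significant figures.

ΔP ≈ 107.0 Pa

Hydraulic diameter D_h = 4A/P = 4·(0.2488·0.1941)/(2·(0.2488+0.1941)) = 0.1932/0.8858 = 0.2181 m.
Re = ρVD_h/μ = 1127·0.0995·0.2181/0.00246 = 9941.
ε/D_h = 4.2e-05/0.2181 = 0.000193; Haaland gives 1/√f = -1.8 log₁₀[1.76e-05+0.000694] = 5.666, so f = 0.03115.
ΔP = f(L/D_h)(ρV²/2) = 0.03115·134.3/0.2181·5.579 = 107 Pa.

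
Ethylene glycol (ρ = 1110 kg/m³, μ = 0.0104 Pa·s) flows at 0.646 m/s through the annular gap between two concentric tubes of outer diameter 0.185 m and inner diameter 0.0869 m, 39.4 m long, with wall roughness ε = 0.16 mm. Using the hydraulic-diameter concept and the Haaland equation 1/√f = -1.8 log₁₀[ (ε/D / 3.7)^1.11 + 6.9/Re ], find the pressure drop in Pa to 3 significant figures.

ΔP ≈ 3370 Pa

Hydraulic diameter D_h = 4A/P = D_o - D_i = 0.185 - 0.0869 = 0.0981 m.
Re = ρVD_h/μ = 1110·0.646·0.0981/0.0104 = 6764.
ε/D_h = 0.00016/0.0981 = 0.00163; Haaland gives 1/√f = -1.8 log₁₀[0.000188+0.00102] = 5.252, so f = 0.03625.
ΔP = f(L/D_h)(ρV²/2) = 0.03625·39.4/0.0981·231.6 = 3372 Pa.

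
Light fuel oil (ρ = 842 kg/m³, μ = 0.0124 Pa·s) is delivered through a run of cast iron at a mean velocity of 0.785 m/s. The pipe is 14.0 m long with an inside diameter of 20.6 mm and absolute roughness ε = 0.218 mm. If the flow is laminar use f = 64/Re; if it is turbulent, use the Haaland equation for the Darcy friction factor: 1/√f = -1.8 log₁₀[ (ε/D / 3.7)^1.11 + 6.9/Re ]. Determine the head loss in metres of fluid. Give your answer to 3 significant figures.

h_f ≈ 1.24 m

Reynolds number Re = ρVD/μ = 842 · 0.785 · 0.0206 / 0.0124 = 1098.
Re < 2300 → laminar flow, so f = 64/Re = 64/1098 = 0.05828 (the turbulent correlation is not needed).
Darcy-Weisbach: ΔP = f(L/D)(ρV²/2) = 0.05828·(14/0.0206)·(842·0.785²/2) = 0.05828·679.6·259.4 = 1.028e+04 Pa.
Head loss h_f = ΔP/(ρg) = 1.028e+04/(842·9.81) = 1.24 m.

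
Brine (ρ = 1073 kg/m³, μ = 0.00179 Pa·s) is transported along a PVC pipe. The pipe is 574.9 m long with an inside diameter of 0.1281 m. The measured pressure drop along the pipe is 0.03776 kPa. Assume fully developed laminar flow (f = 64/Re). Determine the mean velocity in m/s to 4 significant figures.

V ≈ 0.01882 m/s

For laminar flow, f = 64/Re with Re = ρVD/μ, so Darcy-Weisbach reduces to ΔP = 32μLV/D². Solving for V: V = ΔP·D²/(32μL) = 37.76·(0.1281)²/(32·0.00179·574.9) = 0.01882 m/s.
Check: Re = ρVD/μ = 1073·0.01882·0.1281/0.00179 = 1445 < 2300, so the laminar assumption holds.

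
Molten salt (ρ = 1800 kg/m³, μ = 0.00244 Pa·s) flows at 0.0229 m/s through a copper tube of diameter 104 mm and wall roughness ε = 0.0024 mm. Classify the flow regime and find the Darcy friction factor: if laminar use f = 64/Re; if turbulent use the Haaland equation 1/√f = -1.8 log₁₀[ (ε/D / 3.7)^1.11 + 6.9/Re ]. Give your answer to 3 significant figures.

f ≈ 0.0364

Re = ρVD/μ = 1800·0.0229·0.104/0.00244 = 1757.
Re < 2300 → laminar, so f = 64/Re = 0.03643 (roughness is irrelevant in laminar flow).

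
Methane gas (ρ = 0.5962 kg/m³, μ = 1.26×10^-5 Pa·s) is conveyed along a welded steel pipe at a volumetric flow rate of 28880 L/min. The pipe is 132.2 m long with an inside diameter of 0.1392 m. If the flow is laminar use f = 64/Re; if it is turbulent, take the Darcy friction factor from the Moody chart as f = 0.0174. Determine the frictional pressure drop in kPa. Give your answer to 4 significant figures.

ΔP ≈ 4.928 kPa

Q = 28880 L/min = 28880/60000 = 0.4813 m³/s.
Cross-sectional area A = πD²/4 = π(0.1392)²/4 = 0.01522 m²; mean velocity V = Q/A = 0.4813/0.01522 = 31.63 m/s.
Reynolds number Re = ρVD/μ = 0.5962 · 31.63 · 0.1392 / 1.26e-05 = 2.083e+05.
Re > 4000 → turbulent; use the Moody-chart value f = 0.0174.
Darcy-Weisbach: ΔP = f(L/D)(ρV²/2) = 0.0174·(132.2/0.1392)·(0.5962·31.63²/2) = 0.0174·949.7·298.2 = 4928 Pa.
ΔP = 4928 Pa = 4.928 kPa.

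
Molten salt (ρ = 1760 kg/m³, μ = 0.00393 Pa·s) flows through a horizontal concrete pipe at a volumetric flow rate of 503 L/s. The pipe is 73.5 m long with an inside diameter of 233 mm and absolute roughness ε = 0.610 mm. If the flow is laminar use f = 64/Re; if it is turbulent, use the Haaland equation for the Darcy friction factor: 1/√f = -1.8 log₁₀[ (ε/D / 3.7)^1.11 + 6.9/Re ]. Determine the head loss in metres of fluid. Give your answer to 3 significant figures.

Q = 503 L/s = 503/1000 = 0.503 m³/s.
Cross-sectional area A = πD²/4 = π(0.233)²/4 = 0.04264 m²; mean velocity V = Q/A = 0.503/0.04264 = 11.8 m/s.
Reynolds number Re = ρVD/μ = 1760 · 11.8 · 0.233 / 0.00393 = 1.231e+06.
Re > 4000 → turbulent. Relative roughness ε/D = 0.00061/0.233 = 0.00262. Haaland: 1/√f = -1.8 log₁₀[(0.00262/3.7)^1.11 + 6.9/1.231e+06] = -1.8 log₁₀[0.000319 + 5.61e-06] = 6.281, so f = 0.02535.
Darcy-Weisbach: ΔP = f(L/D)(ρV²/2) = 0.02535·(73.5/0.233)·(1760·11.8²/2) = 0.02535·315.5·1.225e+05 = 9.794e+05 Pa.
Head loss h_f = ΔP/(ρg) = 9.794e+05/(1760·9.81) = 56.7 m.

h_f ≈ 56.7 m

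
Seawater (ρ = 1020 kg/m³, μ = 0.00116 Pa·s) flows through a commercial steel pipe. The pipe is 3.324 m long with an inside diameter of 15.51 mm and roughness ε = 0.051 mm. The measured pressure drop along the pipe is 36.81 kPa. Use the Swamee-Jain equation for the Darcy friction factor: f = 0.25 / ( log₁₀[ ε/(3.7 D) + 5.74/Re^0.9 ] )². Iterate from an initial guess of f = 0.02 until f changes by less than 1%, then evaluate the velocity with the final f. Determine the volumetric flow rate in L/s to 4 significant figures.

Q ≈ 0.6363 L/s

Rearranging Darcy-Weisbach: V = √(2·ΔP·D/(f·L·ρ)). With ε/D = 5.1e-05/0.01551 = 0.00329, iterate starting from f = 0.02:
  f = 0.02 → V = √(2·3.681e+04·0.01551/(0.02·3.324·1020)) = 4.104 m/s; Re = ρVD/μ = 5.596e+04; f → 0.02927
  f = 0.02927 → V = 3.392 m/s; Re = 4.626e+04; f → 0.02968
  f = 0.02968 → V = 3.369 m/s; Re = 4.594e+04; f → 0.02969
Converged (Δf/f < 1%). With the final f = 0.02969: V = √(2·3.681e+04·0.01551/(0.02969·3.324·1020)) = 3.368 m/s.
Q = V·A = 3.368·(π/4·0.01551²) = 0.0006363 m³/s = 0.6363 L/s.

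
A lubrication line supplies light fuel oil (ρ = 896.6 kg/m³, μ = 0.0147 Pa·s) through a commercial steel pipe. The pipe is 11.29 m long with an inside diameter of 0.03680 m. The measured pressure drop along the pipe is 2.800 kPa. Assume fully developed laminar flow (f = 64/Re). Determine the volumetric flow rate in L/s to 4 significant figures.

For laminar flow, f = 64/Re with Re = ρVD/μ, so Darcy-Weisbach reduces to ΔP = 32μLV/D². Solving for V: V = ΔP·D²/(32μL) = 2800·(0.0368)²/(32·0.0147·11.29) = 0.714 m/s.
Check: Re = ρVD/μ = 896.6·0.714·0.0368/0.0147 = 1603 < 2300, so the laminar assumption holds.
Q = V·A = 0.714·(π/4·0.0368²) = 0.0007594 m³/s = 0.7594 L/s.

Q ≈ 0.7594 L/s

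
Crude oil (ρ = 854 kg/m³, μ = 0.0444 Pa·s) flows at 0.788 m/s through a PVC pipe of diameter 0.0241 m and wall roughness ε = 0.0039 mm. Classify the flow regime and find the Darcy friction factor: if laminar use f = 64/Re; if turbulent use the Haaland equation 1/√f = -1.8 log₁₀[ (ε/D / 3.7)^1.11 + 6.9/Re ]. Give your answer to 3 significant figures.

f ≈ 0.175

Re = ρVD/μ = 854·0.788·0.0241/0.0444 = 365.3.
Re < 2300 → laminar, so f = 64/Re = 0.1752 (roughness is irrelevant in laminar flow).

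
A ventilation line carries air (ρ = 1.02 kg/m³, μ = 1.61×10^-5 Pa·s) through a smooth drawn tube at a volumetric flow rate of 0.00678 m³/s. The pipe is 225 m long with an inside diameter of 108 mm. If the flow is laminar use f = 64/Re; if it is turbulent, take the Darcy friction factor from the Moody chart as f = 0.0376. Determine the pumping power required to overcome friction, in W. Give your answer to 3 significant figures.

Cross-sectional area A = πD²/4 = π(0.108)²/4 = 0.009161 m²; mean velocity V = Q/A = 0.00678/0.009161 = 0.7401 m/s.
Reynolds number Re = ρVD/μ = 1.02 · 0.7401 · 0.108 / 1.61e-05 = 5064.
Re > 4000 → turbulent; use the Moody-chart value f = 0.0376.
Darcy-Weisbach: ΔP = f(L/D)(ρV²/2) = 0.0376·(225/0.108)·(1.02·0.7401²/2) = 0.0376·2083·0.2794 = 21.88 Pa.
Pumping power P = QΔP = 0.00678·21.88 = 0.1484 W = 0.148 W.

P ≈ 0.148 W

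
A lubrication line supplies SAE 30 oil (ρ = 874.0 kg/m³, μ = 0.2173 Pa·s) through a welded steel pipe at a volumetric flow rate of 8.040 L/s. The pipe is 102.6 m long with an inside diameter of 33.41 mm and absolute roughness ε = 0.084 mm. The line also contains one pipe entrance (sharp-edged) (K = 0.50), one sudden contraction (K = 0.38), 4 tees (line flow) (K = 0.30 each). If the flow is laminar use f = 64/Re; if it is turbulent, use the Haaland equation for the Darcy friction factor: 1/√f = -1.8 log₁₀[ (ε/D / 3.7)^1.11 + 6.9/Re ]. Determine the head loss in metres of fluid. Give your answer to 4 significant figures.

h_f ≈ 692.6 m

Q = 8.040 L/s = 8.040/1000 = 0.00804 m³/s.
Cross-sectional area A = πD²/4 = π(0.03341)²/4 = 0.0008767 m²; mean velocity V = Q/A = 0.00804/0.0008767 = 9.171 m/s.
Reynolds number Re = ρVD/μ = 874 · 9.171 · 0.03341 / 0.217 = 1232.
Re < 2300 → laminar flow, so f = 64/Re = 64/1232 = 0.05193 (the turbulent correlation is not needed).
Total minor-loss coefficient ΣK = 1·0.5 + 1·0.38 + 4·0.3 = 2.08.
ΔP = [f·L/D + ΣK]·(ρV²/2) = [0.05193·102.6/0.03341 + 2.08]·(874·9.171²/2) = [159.5 + 2.08]·3.675e+04 = 5.938e+06 Pa.
Head loss h_f = ΔP/(ρg) = 5.938e+06/(874·9.81) = 692.6 m.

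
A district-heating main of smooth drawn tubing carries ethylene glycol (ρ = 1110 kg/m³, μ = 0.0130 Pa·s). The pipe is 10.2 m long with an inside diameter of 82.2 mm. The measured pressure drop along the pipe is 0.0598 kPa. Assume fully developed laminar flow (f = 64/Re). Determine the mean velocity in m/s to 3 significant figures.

For laminar flow, f = 64/Re with Re = ρVD/μ, so Darcy-Weisbach reduces to ΔP = 32μLV/D². Solving for V: V = ΔP·D²/(32μL) = 59.8·(0.0822)²/(32·0.013·10.2) = 0.09523 m/s.
Check: Re = ρVD/μ = 1110·0.09523·0.0822/0.013 = 668.3 < 2300, so the laminar assumption holds.

V ≈ 0.0952 m/s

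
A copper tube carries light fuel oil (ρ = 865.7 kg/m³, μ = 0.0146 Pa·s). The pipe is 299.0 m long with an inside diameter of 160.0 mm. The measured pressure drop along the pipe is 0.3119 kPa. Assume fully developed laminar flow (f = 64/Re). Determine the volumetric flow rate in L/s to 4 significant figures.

Q ≈ 1.149 L/s

For laminar flow, f = 64/Re with Re = ρVD/μ, so Darcy-Weisbach reduces to ΔP = 32μLV/D². Solving for V: V = ΔP·D²/(32μL) = 311.9·(0.16)²/(32·0.0146·299) = 0.05716 m/s.
Check: Re = ρVD/μ = 865.7·0.05716·0.16/0.0146 = 542.3 < 2300, so the laminar assumption holds.
Q = V·A = 0.05716·(π/4·0.16²) = 0.001149 m³/s = 1.149 L/s.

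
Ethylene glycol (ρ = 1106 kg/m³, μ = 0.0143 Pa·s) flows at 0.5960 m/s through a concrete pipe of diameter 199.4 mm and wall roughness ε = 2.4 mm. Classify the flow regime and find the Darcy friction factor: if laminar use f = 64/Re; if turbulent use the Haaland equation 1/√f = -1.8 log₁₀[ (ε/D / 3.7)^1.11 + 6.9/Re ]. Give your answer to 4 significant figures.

Re = ρVD/μ = 1106·0.596·0.1994/0.0143 = 9192.
Re > 4000 → turbulent. ε/D = 0.0024/0.1994 = 0.012; Haaland: 1/√f = -1.8 log₁₀[0.00173 + 0.000751] = 4.689, so f = 0.04548.

f ≈ 0.04548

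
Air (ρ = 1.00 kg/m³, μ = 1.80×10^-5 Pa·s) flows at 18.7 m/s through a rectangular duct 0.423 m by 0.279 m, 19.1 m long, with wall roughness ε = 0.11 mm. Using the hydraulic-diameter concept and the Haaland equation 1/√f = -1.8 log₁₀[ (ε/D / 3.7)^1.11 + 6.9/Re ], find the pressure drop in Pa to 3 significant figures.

Hydraulic diameter D_h = 4A/P = 4·(0.423·0.279)/(2·(0.423+0.279)) = 0.4721/1.404 = 0.3362 m.
Re = ρVD_h/μ = 1·18.7·0.3362/1.8e-05 = 3.493e+05.
ε/D_h = 0.00011/0.3362 = 0.000327; Haaland gives 1/√f = -1.8 log₁₀[3.17e-05+1.98e-05] = 7.72, so f = 0.01678.
ΔP = f(L/D_h)(ρV²/2) = 0.01678·19.1/0.3362·174.8 = 166.7 Pa.

ΔP ≈ 167 Pa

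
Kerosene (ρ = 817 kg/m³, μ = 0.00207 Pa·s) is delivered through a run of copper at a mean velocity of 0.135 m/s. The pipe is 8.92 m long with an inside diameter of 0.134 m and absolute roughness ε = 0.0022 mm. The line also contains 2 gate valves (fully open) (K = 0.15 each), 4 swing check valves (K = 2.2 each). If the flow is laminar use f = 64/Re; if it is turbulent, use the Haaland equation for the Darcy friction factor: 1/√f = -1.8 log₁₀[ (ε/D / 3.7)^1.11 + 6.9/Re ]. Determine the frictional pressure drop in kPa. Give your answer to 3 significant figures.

Reynolds number Re = ρVD/μ = 817 · 0.135 · 0.134 / 0.00207 = 7140.
Re > 4000 → turbulent. Relative roughness ε/D = 2.2e-06/0.134 = 1.64e-05. Haaland: 1/√f = -1.8 log₁₀[(1.64e-05/3.7)^1.11 + 6.9/7140] = -1.8 log₁₀[1.14e-06 + 0.000966] = 5.426, so f = 0.03397.
Total minor-loss coefficient ΣK = 2·0.15 + 4·2.2 = 9.1.
ΔP = [f·L/D + ΣK]·(ρV²/2) = [0.03397·8.92/0.134 + 9.1]·(817·0.135²/2) = [2.261 + 9.1]·7.445 = 84.58 Pa.
ΔP = 84.58 Pa = 0.0846 kPa.

ΔP ≈ 0.0846 kPa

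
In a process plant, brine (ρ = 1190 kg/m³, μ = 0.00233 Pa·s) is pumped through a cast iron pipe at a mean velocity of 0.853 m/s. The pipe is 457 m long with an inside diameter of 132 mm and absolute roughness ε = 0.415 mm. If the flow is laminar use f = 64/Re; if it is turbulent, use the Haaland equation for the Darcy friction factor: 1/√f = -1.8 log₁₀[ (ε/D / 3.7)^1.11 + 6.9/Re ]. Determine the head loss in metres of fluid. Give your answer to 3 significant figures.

Reynolds number Re = ρVD/μ = 1190 · 0.853 · 0.132 / 0.00233 = 5.751e+04.
Re > 4000 → turbulent. Relative roughness ε/D = 0.000415/0.132 = 0.00314. Haaland: 1/√f = -1.8 log₁₀[(0.00314/3.7)^1.11 + 6.9/5.751e+04] = -1.8 log₁₀[0.00039 + 0.00012] = 5.926, so f = 0.02848.
Darcy-Weisbach: ΔP = f(L/D)(ρV²/2) = 0.02848·(457/0.132)·(1190·0.853²/2) = 0.02848·3462·432.9 = 4.268e+04 Pa.
Head loss h_f = ΔP/(ρg) = 4.268e+04/(1190·9.81) = 3.66 m.

h_f ≈ 3.66 m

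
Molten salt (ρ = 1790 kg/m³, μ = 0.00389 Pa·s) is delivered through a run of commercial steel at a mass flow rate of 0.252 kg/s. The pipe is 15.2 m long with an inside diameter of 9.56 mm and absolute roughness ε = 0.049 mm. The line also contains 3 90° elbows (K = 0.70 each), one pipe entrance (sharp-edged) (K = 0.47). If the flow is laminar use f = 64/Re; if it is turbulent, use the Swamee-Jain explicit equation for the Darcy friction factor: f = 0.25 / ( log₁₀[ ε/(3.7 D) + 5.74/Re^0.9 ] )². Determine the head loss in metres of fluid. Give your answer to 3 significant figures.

h_f ≈ 12.8 m

A = πD²/4 = π(0.00956)²/4 = 7.178e-05 m²; mean velocity V = ṁ/(ρA) = 0.252/(1790 · 7.178e-05) = 1.961 m/s.
Reynolds number Re = ρVD/μ = 1790 · 1.961 · 0.00956 / 0.00389 = 8628.
Re > 4000 → turbulent. Relative roughness ε/D = 4.9e-05/0.00956 = 0.00513. Swamee-Jain: f = 0.25/(log₁₀[0.00513/3.7 + 5.74/8628^0.9])² = 0.25/(log₁₀[0.00139 + 0.00165])² = 0.25/(-2.518)² = 0.03942.
Total minor-loss coefficient ΣK = 3·0.7 + 1·0.47 = 2.57.
ΔP = [f·L/D + ΣK]·(ρV²/2) = [0.03942·15.2/0.00956 + 2.57]·(1790·1.961²/2) = [62.68 + 2.57]·3443 = 2.246e+05 Pa.
Head loss h_f = ΔP/(ρg) = 2.246e+05/(1790·9.81) = 12.8 m.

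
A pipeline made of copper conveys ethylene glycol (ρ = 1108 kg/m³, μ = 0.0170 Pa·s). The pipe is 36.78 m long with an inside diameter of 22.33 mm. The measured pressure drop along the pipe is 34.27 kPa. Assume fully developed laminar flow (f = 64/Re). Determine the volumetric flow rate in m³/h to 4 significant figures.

Q ≈ 1.204 m³/h

For laminar flow, f = 64/Re with Re = ρVD/μ, so Darcy-Weisbach reduces to ΔP = 32μLV/D². Solving for V: V = ΔP·D²/(32μL) = 3.427e+04·(0.02233)²/(32·0.017·36.78) = 0.854 m/s.
Check: Re = ρVD/μ = 1108·0.854·0.02233/0.017 = 1243 < 2300, so the laminar assumption holds.
Q = V·A = 0.854·(π/4·0.02233²) = 0.0003345 m³/s = 1.204 m³/h.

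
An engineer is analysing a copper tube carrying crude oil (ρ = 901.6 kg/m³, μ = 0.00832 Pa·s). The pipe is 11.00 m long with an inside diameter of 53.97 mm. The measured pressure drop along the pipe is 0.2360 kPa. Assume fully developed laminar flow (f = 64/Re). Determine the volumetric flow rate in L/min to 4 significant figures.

For laminar flow, f = 64/Re with Re = ρVD/μ, so Darcy-Weisbach reduces to ΔP = 32μLV/D². Solving for V: V = ΔP·D²/(32μL) = 236·(0.05397)²/(32·0.00832·11) = 0.2347 m/s.
Check: Re = ρVD/μ = 901.6·0.2347·0.05397/0.00832 = 1373 < 2300, so the laminar assumption holds.
Q = V·A = 0.2347·(π/4·0.05397²) = 0.000537 m³/s = 32.22 L/min.

Q ≈ 32.22 L/min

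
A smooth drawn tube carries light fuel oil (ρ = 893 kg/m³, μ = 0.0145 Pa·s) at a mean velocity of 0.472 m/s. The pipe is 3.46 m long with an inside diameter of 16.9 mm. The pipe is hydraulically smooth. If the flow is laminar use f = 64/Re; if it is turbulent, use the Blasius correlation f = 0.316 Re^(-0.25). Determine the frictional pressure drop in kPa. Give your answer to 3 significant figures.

ΔP ≈ 2.65 kPa

Reynolds number Re = ρVD/μ = 893 · 0.472 · 0.0169 / 0.0145 = 491.3.
Re < 2300 → laminar flow, so f = 64/Re = 64/491.3 = 0.1303 (the turbulent correlation is not needed).
Darcy-Weisbach: ΔP = f(L/D)(ρV²/2) = 0.1303·(3.46/0.0169)·(893·0.472²/2) = 0.1303·204.7·99.47 = 2653 Pa.
ΔP = 2653 Pa = 2.65 kPa.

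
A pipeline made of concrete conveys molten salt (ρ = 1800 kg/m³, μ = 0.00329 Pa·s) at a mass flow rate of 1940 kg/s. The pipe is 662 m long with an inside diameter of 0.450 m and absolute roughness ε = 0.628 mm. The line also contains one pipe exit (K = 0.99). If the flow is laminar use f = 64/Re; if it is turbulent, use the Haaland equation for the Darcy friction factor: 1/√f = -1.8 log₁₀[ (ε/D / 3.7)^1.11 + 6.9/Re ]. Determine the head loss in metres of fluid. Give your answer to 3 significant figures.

h_f ≈ 76.3 m

A = πD²/4 = π(0.45)²/4 = 0.159 m²; mean velocity V = ṁ/(ρA) = 1940/(1800 · 0.159) = 6.777 m/s.
Reynolds number Re = ρVD/μ = 1800 · 6.777 · 0.45 / 0.00329 = 1.668e+06.
Re > 4000 → turbulent. Relative roughness ε/D = 0.000628/0.45 = 0.0014. Haaland: 1/√f = -1.8 log₁₀[(0.0014/3.7)^1.11 + 6.9/1.668e+06] = -1.8 log₁₀[0.000158 + 4.14e-06] = 6.82, so f = 0.0215.
Total minor-loss coefficient ΣK = 1·0.99 = 0.99.
ΔP = [f·L/D + ΣK]·(ρV²/2) = [0.0215·662/0.45 + 0.99]·(1800·6.777²/2) = [31.63 + 0.99]·4.133e+04 = 1.348e+06 Pa.
Head loss h_f = ΔP/(ρg) = 1.348e+06/(1800·9.81) = 76.3 m.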